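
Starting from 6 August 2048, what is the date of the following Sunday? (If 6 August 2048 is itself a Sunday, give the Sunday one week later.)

August 9, 2048

Aug 6, 2048 is a Thursday.
From Thursday to the next Sunday is 3 days.
Aug 6, 2048 + 3 = Aug 9, 2048.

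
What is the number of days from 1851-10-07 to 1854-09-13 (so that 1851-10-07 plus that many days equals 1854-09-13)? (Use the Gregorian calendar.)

Oct 7, 1851 → Oct 7, 1852: 366 days (Feb 29, 1852 is in that span).
Oct 7, 1852 → Oct 7, 1853: 365 days.
Oct 7, 1853 → Nov 7, 1853: 31 days (October has 31).
Nov 7, 1853 → Dec 7, 1853: 30 days (November has 30).
Dec 7, 1853 → Jan 7, 1854: 31 days (December has 31).
Jan 7, 1854 → Feb 7, 1854: 31 days (January has 31).
Feb 7, 1854 → Mar 7, 1854: 28 days (February has 28).
Mar 7, 1854 → Apr 7, 1854: 31 days (March has 31).
Apr 7, 1854 → May 7, 1854: 30 days (April has 30).
May 7, 1854 → Jun 7, 1854: 31 days (May has 31).
Jun 7, 1854 → Jul 7, 1854: 30 days (June has 30).
Jul 7, 1854 → Aug 7, 1854: 31 days (July has 31).
Aug 7, 1854 → Sep 7, 1854: 31 days (August has 31).
Sep 7, 1854 → Sep 13, 1854: 6 days.
Total: 1072 days.

1072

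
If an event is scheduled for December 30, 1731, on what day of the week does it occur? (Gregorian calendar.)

Doomsday rule: the anchor day for the 1700s is Sunday. For year 31: 31÷12 = 2 r 7, and 7÷4 = 1, so 2+7+1 = 10.
Sunday + 10 ≡ Wednesday — that's 1731's doomsday.
In December the doomsday date is Dec 12.
Dec 30 is 18 days after Dec 12; 18 mod 7 = 4, so Wednesday + 4 = Sunday.

Sunday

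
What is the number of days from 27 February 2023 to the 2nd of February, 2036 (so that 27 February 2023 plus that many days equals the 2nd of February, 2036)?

4723

Feb 27, 2023 → Feb 27, 2024: 365 days.
Feb 27, 2024 → Feb 27, 2025: 366 days (Feb 29, 2024 is in that span).
Feb 27, 2025 → Feb 27, 2026: 365 days.
Feb 27, 2026 → Feb 27, 2027: 365 days.
Feb 27, 2027 → Feb 27, 2028: 365 days.
Feb 27, 2028 → Feb 27, 2029: 366 days (Feb 29, 2028 is in that span).
Feb 27, 2029 → Feb 27, 2030: 365 days.
Feb 27, 2030 → Feb 27, 2031: 365 days.
Feb 27, 2031 → Feb 27, 2032: 365 days.
Feb 27, 2032 → Feb 27, 2033: 366 days (Feb 29, 2032 is in that span).
Feb 27, 2033 → Feb 27, 2034: 365 days.
Feb 27, 2034 → Feb 27, 2035: 365 days.
Feb 27, 2035 → Mar 27, 2035: 28 days (February has 28).
Mar 27, 2035 → Apr 27, 2035: 31 days (March has 31).
Apr 27, 2035 → May 27, 2035: 30 days (April has 30).
May 27, 2035 → Jun 27, 2035: 31 days (May has 31).
Jun 27, 2035 → Jul 27, 2035: 30 days (June has 30).
Jul 27, 2035 → Aug 27, 2035: 31 days (July has 31).
Aug 27, 2035 → Sep 27, 2035: 31 days (August has 31).
Sep 27, 2035 → Oct 27, 2035: 30 days (September has 30).
Oct 27, 2035 → Nov 27, 2035: 31 days (October has 31).
Nov 27, 2035 → Dec 27, 2035: 30 days (November has 30).
Dec 27, 2035 → Jan 27, 2036: 31 days (December has 31).
Jan 27, 2036 → Feb 2, 2036: 6 days.
Total: 4723 days.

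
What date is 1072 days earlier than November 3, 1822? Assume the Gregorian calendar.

−365 (one year) → Nov 3, 1821 (707 left).
−365 (one year) → Nov 3, 1820 (342 left).
−3 → Oct 31, 1820 (end of Oct, 31 days; 339 left).
−31 → Sep 30, 1820 (end of Sep, 30 days; 308 left).
−30 → Aug 31, 1820 (end of Aug, 31 days; 278 left).
−31 → Jul 31, 1820 (end of Jul, 31 days; 247 left).
−31 → Jun 30, 1820 (end of Jun, 30 days; 216 left).
−30 → May 31, 1820 (end of May, 31 days; 186 left).
−31 → Apr 30, 1820 (end of Apr, 30 days; 155 left).
−30 → Mar 31, 1820 (end of Mar, 31 days; 125 left).
−31 → Feb 29, 1820 (end of Feb, 29 days; 94 left).
−29 → Jan 31, 1820 (end of Jan, 31 days; 65 left).
−31 → Dec 31, 1819 (end of Dec, 31 days; 34 left).
−31 → Nov 30, 1819 (end of Nov, 30 days; 3 left).
−3 → Nov 27, 1819.

November 27, 1819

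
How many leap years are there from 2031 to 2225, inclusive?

47

Multiples of 4 in [2031,2225]: 49.
Of those, multiples of 100: 2 (not leap unless ÷400).
Multiples of 400: 0.
Leap years = 49 − 2 + 0 = 47.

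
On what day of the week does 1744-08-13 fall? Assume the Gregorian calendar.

Doomsday rule: the anchor day for the 1700s is Sunday. For year 44: 44÷12 = 3 r 8, and 8÷4 = 2, so 3+8+2 = 13.
Sunday + 13 ≡ Saturday — that's 1744's doomsday.
In August the doomsday date is Aug 8.
Aug 13 is 5 days after Aug 8; 5 mod 7 = 5, so Saturday + 5 = Thursday.

Thursday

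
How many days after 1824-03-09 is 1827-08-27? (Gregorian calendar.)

1266

Mar 9, 1824 → Mar 9, 1825: 365 days.
Mar 9, 1825 → Mar 9, 1826: 365 days.
Mar 9, 1826 → Mar 9, 1827: 365 days.
Mar 9, 1827 → Apr 9, 1827: 31 days (March has 31).
Apr 9, 1827 → May 9, 1827: 30 days (April has 30).
May 9, 1827 → Jun 9, 1827: 31 days (May has 31).
Jun 9, 1827 → Jul 9, 1827: 30 days (June has 30).
Jul 9, 1827 → Aug 9, 1827: 31 days (July has 31).
Aug 9, 1827 → Aug 27, 1827: 18 days.
Total: 1266 days.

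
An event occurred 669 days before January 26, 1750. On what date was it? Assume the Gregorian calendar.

March 28, 1748

−365 (one year) → Jan 26, 1749 (304 left).
−26 → Dec 31, 1748 (end of Dec, 31 days; 278 left).
−31 → Nov 30, 1748 (end of Nov, 30 days; 247 left).
−30 → Oct 31, 1748 (end of Oct, 31 days; 217 left).
−31 → Sep 30, 1748 (end of Sep, 30 days; 186 left).
−30 → Aug 31, 1748 (end of Aug, 31 days; 156 left).
−31 → Jul 31, 1748 (end of Jul, 31 days; 125 left).
−31 → Jun 30, 1748 (end of Jun, 30 days; 94 left).
−30 → May 31, 1748 (end of May, 31 days; 64 left).
−31 → Apr 30, 1748 (end of Apr, 30 days; 33 left).
−30 → Mar 31, 1748 (end of Mar, 31 days; 3 left).
−3 → Mar 28, 1748.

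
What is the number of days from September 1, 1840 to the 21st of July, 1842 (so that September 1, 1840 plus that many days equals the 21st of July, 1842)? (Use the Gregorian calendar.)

Sep 1, 1840 → Sep 1, 1841: 365 days.
Sep 1, 1841 → Oct 1, 1841: 30 days (September has 30).
Oct 1, 1841 → Nov 1, 1841: 31 days (October has 31).
Nov 1, 1841 → Dec 1, 1841: 30 days (November has 30).
Dec 1, 1841 → Jan 1, 1842: 31 days (December has 31).
Jan 1, 1842 → Feb 1, 1842: 31 days (January has 31).
Feb 1, 1842 → Mar 1, 1842: 28 days (February has 28).
Mar 1, 1842 → Apr 1, 1842: 31 days (March has 31).
Apr 1, 1842 → May 1, 1842: 30 days (April has 30).
May 1, 1842 → Jun 1, 1842: 31 days (May has 31).
Jun 1, 1842 → Jul 1, 1842: 30 days (June has 30).
Jul 1, 1842 → Jul 21, 1842: 20 days.
Total: 688 days.

688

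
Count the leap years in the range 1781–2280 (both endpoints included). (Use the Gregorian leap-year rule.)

Multiples of 4 in [1781,2280]: 125.
Of those, multiples of 100: 5 (not leap unless ÷400).
Multiples of 400: 1.
Leap years = 125 − 5 + 1 = 121.

121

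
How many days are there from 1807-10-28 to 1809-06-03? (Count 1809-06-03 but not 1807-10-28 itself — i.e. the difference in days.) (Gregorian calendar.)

584

Oct 28, 1807 → Oct 28, 1808: 366 days (Feb 29, 1808 is in that span).
Oct 28, 1808 → Nov 28, 1808: 31 days (October has 31).
Nov 28, 1808 → Dec 28, 1808: 30 days (November has 30).
Dec 28, 1808 → Jan 28, 1809: 31 days (December has 31).
Jan 28, 1809 → Feb 28, 1809: 31 days (January has 31).
Feb 28, 1809 → Mar 28, 1809: 28 days (February has 28).
Mar 28, 1809 → Apr 28, 1809: 31 days (March has 31).
Apr 28, 1809 → May 28, 1809: 30 days (April has 30).
May 28, 1809 → Jun 3, 1809: 6 days.
Total: 584 days.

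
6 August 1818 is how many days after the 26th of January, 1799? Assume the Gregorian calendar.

7131

Jan 26, 1799 → Jan 26, 1800: 365 days.
Jan 26, 1800 → Jan 26, 1801: 365 days.
Jan 26, 1801 → Jan 26, 1802: 365 days.
Jan 26, 1802 → Jan 26, 1803: 365 days.
Jan 26, 1803 → Jan 26, 1804: 365 days.
Jan 26, 1804 → Jan 26, 1805: 366 days (Feb 29, 1804 is in that span).
Jan 26, 1805 → Jan 26, 1806: 365 days.
Jan 26, 1806 → Jan 26, 1807: 365 days.
Jan 26, 1807 → Jan 26, 1808: 365 days.
Jan 26, 1808 → Jan 26, 1809: 366 days (Feb 29, 1808 is in that span).
Jan 26, 1809 → Jan 26, 1810: 365 days.
Jan 26, 1810 → Jan 26, 1811: 365 days.
Jan 26, 1811 → Jan 26, 1812: 365 days.
Jan 26, 1812 → Jan 26, 1813: 366 days (Feb 29, 1812 is in that span).
Jan 26, 1813 → Jan 26, 1814: 365 days.
Jan 26, 1814 → Jan 26, 1815: 365 days.
Jan 26, 1815 → Jan 26, 1816: 365 days.
Jan 26, 1816 → Jan 26, 1817: 366 days (Feb 29, 1816 is in that span).
Jan 26, 1817 → Jan 26, 1818: 365 days.
Jan 26, 1818 → Feb 26, 1818: 31 days (January has 31).
Feb 26, 1818 → Mar 26, 1818: 28 days (February has 28).
Mar 26, 1818 → Apr 26, 1818: 31 days (March has 31).
Apr 26, 1818 → May 26, 1818: 30 days (April has 30).
May 26, 1818 → Jun 26, 1818: 31 days (May has 31).
Jun 26, 1818 → Jul 26, 1818: 30 days (June has 30).
Jul 26, 1818 → Aug 6, 1818: 11 days.
Total: 7131 days.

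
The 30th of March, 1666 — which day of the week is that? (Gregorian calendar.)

Tuesday

Doomsday rule: the anchor day for the 1600s is Tuesday. For year 66: 66÷12 = 5 r 6, and 6÷4 = 1, so 5+6+1 = 12.
Tuesday + 12 ≡ Sunday — that's 1666's doomsday.
In March the doomsday date is Mar 14.
Mar 30 is 16 days after Mar 14; 16 mod 7 = 2, so Sunday + 2 = Tuesday.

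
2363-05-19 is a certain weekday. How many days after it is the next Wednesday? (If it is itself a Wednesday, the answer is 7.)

3

May 19, 2363 is a Sunday.
From Sunday to the next Wednesday is 3 days.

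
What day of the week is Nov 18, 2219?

Thursday

Doomsday rule: the anchor day for the 2200s is Friday. For year 19: 19÷12 = 1 r 7, and 7÷4 = 1, so 1+7+1 = 9.
Friday + 9 ≡ Sunday — that's 2219's doomsday.
In November the doomsday date is Nov 7.
Nov 18 is 11 days after Nov 7; 11 mod 7 = 4, so Sunday + 4 = Thursday.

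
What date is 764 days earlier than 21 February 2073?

January 19, 2071

−366 (one year; includes Feb 29, 2072) → Feb 21, 2072 (398 left).
−21 → Jan 31, 2072 (end of Jan, 31 days; 377 left).
−31 → Dec 31, 2071 (end of Dec, 31 days; 346 left).
−31 → Nov 30, 2071 (end of Nov, 30 days; 315 left).
−30 → Oct 31, 2071 (end of Oct, 31 days; 285 left).
−31 → Sep 30, 2071 (end of Sep, 30 days; 254 left).
−30 → Aug 31, 2071 (end of Aug, 31 days; 224 left).
−31 → Jul 31, 2071 (end of Jul, 31 days; 193 left).
−31 → Jun 30, 2071 (end of Jun, 30 days; 162 left).
−30 → May 31, 2071 (end of May, 31 days; 132 left).
−31 → Apr 30, 2071 (end of Apr, 30 days; 101 left).
−30 → Mar 31, 2071 (end of Mar, 31 days; 71 left).
−31 → Feb 28, 2071 (end of Feb, 28 days; 40 left).
−28 → Jan 31, 2071 (end of Jan, 31 days; 12 left).
−12 → Jan 19, 2071.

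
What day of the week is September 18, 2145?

Saturday

Doomsday rule: the anchor day for the 2100s is Sunday. For year 45: 45÷12 = 3 r 9, and 9÷4 = 2, so 3+9+2 = 14.
Sunday + 14 ≡ Sunday — that's 2145's doomsday.
In September the doomsday date is Sep 5.
Sep 18 is 13 days after Sep 5; 13 mod 7 = 6, so Sunday + 6 = Saturday.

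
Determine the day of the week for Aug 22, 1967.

Tuesday

Doomsday rule: the anchor day for the 1900s is Wednesday. For year 67: 67÷12 = 5 r 7, and 7÷4 = 1, so 5+7+1 = 13.
Wednesday + 13 ≡ Tuesday — that's 1967's doomsday.
In August the doomsday date is Aug 8.
Aug 22 is 14 days after Aug 8; 14 mod 7 = 0, so Tuesday + 0 = Tuesday.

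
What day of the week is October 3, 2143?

Doomsday rule: the anchor day for the 2100s is Sunday. For year 43: 43÷12 = 3 r 7, and 7÷4 = 1, so 3+7+1 = 11.
Sunday + 11 ≡ Thursday — that's 2143's doomsday.
In October the doomsday date is Oct 10.
Oct 3 is 7 days before Oct 10; 7 mod 7 = 0, so Thursday − 0 = Thursday.

Thursday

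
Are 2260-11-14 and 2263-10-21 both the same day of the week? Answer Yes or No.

From Nov 14, 2260 to Oct 21, 2263 is 1071 days.
1071 mod 7 = 0, so they are the same weekday.
(Nov 14, 2260 is a Wednesday; Oct 21, 2263 is a Wednesday.)

Yes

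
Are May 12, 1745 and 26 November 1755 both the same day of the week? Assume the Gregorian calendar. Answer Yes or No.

From May 12, 1745 to Nov 26, 1755 is 3850 days.
3850 mod 7 = 0, so they are the same weekday.
(May 12, 1745 is a Wednesday; Nov 26, 1755 is a Wednesday.)

Yes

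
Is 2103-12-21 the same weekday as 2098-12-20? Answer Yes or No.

No

From Dec 20, 2098 to Dec 21, 2103 is 1826 days.
1826 mod 7 = 6, so they are different weekdays.
(Dec 20, 2098 is a Saturday; Dec 21, 2103 is a Friday.)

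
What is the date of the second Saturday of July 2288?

July 14, 2288

July 1, 2288 is a Sunday.
The first Saturday is therefore July 7 (6 days later).
The second Saturday is 7 + 1×7 = July 14.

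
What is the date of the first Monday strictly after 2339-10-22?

October 23, 2339

Oct 22, 2339 is a Sunday.
From Sunday to the next Monday is 1 day.
Oct 22, 2339 + 1 = Oct 23, 2339.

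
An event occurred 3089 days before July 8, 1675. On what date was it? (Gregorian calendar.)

−365 (one year) → Jul 8, 1674 (2724 left).
−365 (one year) → Jul 8, 1673 (2359 left).
−365 (one year) → Jul 8, 1672 (1994 left).
−366 (one year; includes Feb 29, 1672) → Jul 8, 1671 (1628 left).
−365 (one year) → Jul 8, 1670 (1263 left).
−365 (one year) → Jul 8, 1669 (898 left).
−365 (one year) → Jul 8, 1668 (533 left).
−366 (one year; includes Feb 29, 1668) → Jul 8, 1667 (167 left).
−8 → Jun 30, 1667 (end of Jun, 30 days; 159 left).
−30 → May 31, 1667 (end of May, 31 days; 129 left).
−31 → Apr 30, 1667 (end of Apr, 30 days; 98 left).
−30 → Mar 31, 1667 (end of Mar, 31 days; 68 left).
−31 → Feb 28, 1667 (end of Feb, 28 days; 37 left).
−28 → Jan 31, 1667 (end of Jan, 31 days; 9 left).
−9 → Jan 22, 1667.

January 22, 1667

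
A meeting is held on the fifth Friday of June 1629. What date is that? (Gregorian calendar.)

June 1, 1629 is a Friday.
The first Friday is therefore June 1 (same day).
The fifth Friday is 1 + 4×7 = June 29.

June 29, 1629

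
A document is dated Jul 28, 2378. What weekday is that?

Doomsday rule: the anchor day for the 2300s is Wednesday. For year 78: 78÷12 = 6 r 6, and 6÷4 = 1, so 6+6+1 = 13.
Wednesday + 13 ≡ Tuesday — that's 2378's doomsday.
In July the doomsday date is Jul 11.
Jul 28 is 17 days after Jul 11; 17 mod 7 = 3, so Tuesday + 3 = Friday.

Friday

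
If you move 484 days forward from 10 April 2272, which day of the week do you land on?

First find the weekday of Apr 10, 2272. Doomsday rule: the anchor day for the 2200s is Friday. For year 72: 72÷12 = 6 r 0, and 0÷4 = 0, so 6+0+0 = 6.
Friday + 6 ≡ Thursday — that's 2272's doomsday.
In April the doomsday date is Apr 4.
Apr 10 is 6 days after Apr 4; 6 mod 7 = 6, so Thursday + 6 = Wednesday.
484 mod 7 = 1, so 484 days after a Wednesday is Wednesday + 1 = Thursday.

Thursday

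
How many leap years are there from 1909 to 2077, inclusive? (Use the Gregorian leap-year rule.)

Multiples of 4 in [1909,2077]: 42.
Of those, multiples of 100: 1 (not leap unless ÷400).
Multiples of 400: 1.
Leap years = 42 − 1 + 1 = 42.

42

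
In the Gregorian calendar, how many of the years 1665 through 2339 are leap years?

162

Multiples of 4 in [1665,2339]: 168.
Of those, multiples of 100: 7 (not leap unless ÷400).
Multiples of 400: 1.
Leap years = 168 − 7 + 1 = 162.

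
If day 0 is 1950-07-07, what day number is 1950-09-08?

63

Jul 7, 1950 → Aug 7, 1950: 31 days (July has 31).
Aug 7, 1950 → Sep 7, 1950: 31 days (August has 31).
Sep 7, 1950 → Sep 8, 1950: 1 days.
Total: 63 days.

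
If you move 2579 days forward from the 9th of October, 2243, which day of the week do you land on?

Oct 9, 2243 is a Monday.
2579 mod 7 = 3, so 2579 days after a Monday is Monday + 3 = Thursday.

Thursday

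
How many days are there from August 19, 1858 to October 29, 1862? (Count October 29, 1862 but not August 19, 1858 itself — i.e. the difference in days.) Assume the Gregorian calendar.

Aug 19, 1858 → Aug 19, 1859: 365 days.
Aug 19, 1859 → Aug 19, 1860: 366 days (Feb 29, 1860 is in that span).
Aug 19, 1860 → Aug 19, 1861: 365 days.
Aug 19, 1861 → Aug 19, 1862: 365 days.
Aug 19, 1862 → Sep 19, 1862: 31 days (August has 31).
Sep 19, 1862 → Oct 19, 1862: 30 days (September has 30).
Oct 19, 1862 → Oct 29, 1862: 10 days.
Total: 1532 days.

1532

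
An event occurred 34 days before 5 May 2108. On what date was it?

−5 → Apr 30, 2108 (end of Apr, 30 days; 29 left).
−29 → Apr 1, 2108.

April 1, 2108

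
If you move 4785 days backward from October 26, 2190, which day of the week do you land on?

Friday

First find the weekday of Oct 26, 2190. Doomsday rule: the anchor day for the 2100s is Sunday. For year 90: 90÷12 = 7 r 6, and 6÷4 = 1, so 7+6+1 = 14.
Sunday + 14 ≡ Sunday — that's 2190's doomsday.
In October the doomsday date is Oct 10.
Oct 26 is 16 days after Oct 10; 16 mod 7 = 2, so Sunday + 2 = Tuesday.
4785 mod 7 = 4, so 4785 days before a Tuesday is Tuesday − 4 = Friday.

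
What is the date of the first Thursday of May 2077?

May 1, 2077 is a Saturday.
The first Thursday is therefore May 6 (5 days later).

May 6, 2077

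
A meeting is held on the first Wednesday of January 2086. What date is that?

January 2, 2086

January 1, 2086 is a Tuesday.
The first Wednesday is therefore January 2 (1 days later).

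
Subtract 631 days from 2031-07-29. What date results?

−365 (one year) → Jul 29, 2030 (266 left).
−29 → Jun 30, 2030 (end of Jun, 30 days; 237 left).
−30 → May 31, 2030 (end of May, 31 days; 207 left).
−31 → Apr 30, 2030 (end of Apr, 30 days; 176 left).
−30 → Mar 31, 2030 (end of Mar, 31 days; 146 left).
−31 → Feb 28, 2030 (end of Feb, 28 days; 115 left).
−28 → Jan 31, 2030 (end of Jan, 31 days; 87 left).
−31 → Dec 31, 2029 (end of Dec, 31 days; 56 left).
−31 → Nov 30, 2029 (end of Nov, 30 days; 25 left).
−25 → Nov 5, 2029.

November 5, 2029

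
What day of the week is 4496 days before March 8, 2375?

First find the weekday of Mar 8, 2375. Doomsday rule: the anchor day for the 2300s is Wednesday. For year 75: 75÷12 = 6 r 3, and 3÷4 = 0, so 6+3+0 = 9.
Wednesday + 9 ≡ Friday — that's 2375's doomsday.
In March the doomsday date is Mar 14.
Mar 8 is 6 days before Mar 14; 6 mod 7 = 6, so Friday − 6 = Saturday.
4496 mod 7 = 2, so 4496 days before a Saturday is Saturday − 2 = Thursday.

Thursday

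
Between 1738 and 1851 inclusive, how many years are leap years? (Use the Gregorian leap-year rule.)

Multiples of 4 in [1738,1851]: 28.
Of those, multiples of 100: 1 (not leap unless ÷400).
Multiples of 400: 0.
Leap years = 28 − 1 + 0 = 27.

27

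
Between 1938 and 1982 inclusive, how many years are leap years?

11

Multiples of 4 in [1938,1982]: 11.
Of those, multiples of 100: 0 (not leap unless ÷400).
Multiples of 400: 0.
Leap years = 11 − 0 + 0 = 11.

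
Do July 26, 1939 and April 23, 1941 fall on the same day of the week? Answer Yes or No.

From Jul 26, 1939 to Apr 23, 1941 is 637 days.
637 mod 7 = 0, so they are the same weekday.
(Jul 26, 1939 is a Wednesday; Apr 23, 1941 is a Wednesday.)

Yes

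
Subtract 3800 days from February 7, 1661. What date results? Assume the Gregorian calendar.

September 13, 1650

−366 (one year; includes Feb 29, 1660) → Feb 7, 1660 (3434 left).
−365 (one year) → Feb 7, 1659 (3069 left).
−365 (one year) → Feb 7, 1658 (2704 left).
−365 (one year) → Feb 7, 1657 (2339 left).
−366 (one year; includes Feb 29, 1656) → Feb 7, 1656 (1973 left).
−365 (one year) → Feb 7, 1655 (1608 left).
−365 (one year) → Feb 7, 1654 (1243 left).
−365 (one year) → Feb 7, 1653 (878 left).
−366 (one year; includes Feb 29, 1652) → Feb 7, 1652 (512 left).
−365 (one year) → Feb 7, 1651 (147 left).
−7 → Jan 31, 1651 (end of Jan, 31 days; 140 left).
−31 → Dec 31, 1650 (end of Dec, 31 days; 109 left).
−31 → Nov 30, 1650 (end of Nov, 30 days; 78 left).
−30 → Oct 31, 1650 (end of Oct, 31 days; 48 left).
−31 → Sep 30, 1650 (end of Sep, 30 days; 17 left).
−17 → Sep 13, 1650.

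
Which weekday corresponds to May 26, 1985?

Doomsday rule: the anchor day for the 1900s is Wednesday. For year 85: 85÷12 = 7 r 1, and 1÷4 = 0, so 7+1+0 = 8.
Wednesday + 8 ≡ Thursday — that's 1985's doomsday.
In May the doomsday date is May 9.
May 26 is 17 days after May 9; 17 mod 7 = 3, so Thursday + 3 = Sunday.

Sunday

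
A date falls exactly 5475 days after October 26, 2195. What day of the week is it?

Tuesday

Oct 26, 2195 is a Monday.
5475 mod 7 = 1, so 5475 days after a Monday is Monday + 1 = Tuesday.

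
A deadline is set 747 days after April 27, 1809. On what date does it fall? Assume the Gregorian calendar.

May 14, 1811

+365 (one year) → Apr 27, 1810 (382 left).
Apr has 30 days: +4 → May 1, 1810 (378 left).
May has 31 days: +31 → Jun 1, 1810 (347 left).
Jun has 30 days: +30 → Jul 1, 1810 (317 left).
Jul has 31 days: +31 → Aug 1, 1810 (286 left).
Aug has 31 days: +31 → Sep 1, 1810 (255 left).
Sep has 30 days: +30 → Oct 1, 1810 (225 left).
Oct has 31 days: +31 → Nov 1, 1810 (194 left).
Nov has 30 days: +30 → Dec 1, 1810 (164 left).
Dec has 31 days: +31 → Jan 1, 1811 (133 left).
Jan has 31 days: +31 → Feb 1, 1811 (102 left).
Feb has 28 days: +28 → Mar 1, 1811 (74 left).
Mar has 31 days: +31 → Apr 1, 1811 (43 left).
Apr has 30 days: +30 → May 1, 1811 (13 left).
+13 → May 14, 1811.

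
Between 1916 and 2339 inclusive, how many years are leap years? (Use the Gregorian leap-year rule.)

103

Multiples of 4 in [1916,2339]: 106.
Of those, multiples of 100: 4 (not leap unless ÷400).
Multiples of 400: 1.
Leap years = 106 − 4 + 1 = 103.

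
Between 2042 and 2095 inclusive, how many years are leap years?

Multiples of 4 in [2042,2095]: 13.
Of those, multiples of 100: 0 (not leap unless ÷400).
Multiples of 400: 0.
Leap years = 13 − 0 + 0 = 13.

13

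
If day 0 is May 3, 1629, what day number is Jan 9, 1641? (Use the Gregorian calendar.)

May 3, 1629 → May 3, 1630: 365 days.
May 3, 1630 → May 3, 1631: 365 days.
May 3, 1631 → May 3, 1632: 366 days (Feb 29, 1632 is in that span).
May 3, 1632 → May 3, 1633: 365 days.
May 3, 1633 → May 3, 1634: 365 days.
May 3, 1634 → May 3, 1635: 365 days.
May 3, 1635 → May 3, 1636: 366 days (Feb 29, 1636 is in that span).
May 3, 1636 → May 3, 1637: 365 days.
May 3, 1637 → May 3, 1638: 365 days.
May 3, 1638 → May 3, 1639: 365 days.
May 3, 1639 → May 3, 1640: 366 days (Feb 29, 1640 is in that span).
May 3, 1640 → Jun 3, 1640: 31 days (May has 31).
Jun 3, 1640 → Jul 3, 1640: 30 days (June has 30).
Jul 3, 1640 → Aug 3, 1640: 31 days (July has 31).
Aug 3, 1640 → Sep 3, 1640: 31 days (August has 31).
Sep 3, 1640 → Oct 3, 1640: 30 days (September has 30).
Oct 3, 1640 → Nov 3, 1640: 31 days (October has 31).
Nov 3, 1640 → Dec 3, 1640: 30 days (November has 30).
Dec 3, 1640 → Jan 3, 1641: 31 days (December has 31).
Jan 3, 1641 → Jan 9, 1641: 6 days.
Total: 4269 days.

4269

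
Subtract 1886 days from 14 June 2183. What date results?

April 15, 2178

−365 (one year) → Jun 14, 2182 (1521 left).
−365 (one year) → Jun 14, 2181 (1156 left).
−365 (one year) → Jun 14, 2180 (791 left).
−366 (one year; includes Feb 29, 2180) → Jun 14, 2179 (425 left).
−365 (one year) → Jun 14, 2178 (60 left).
−14 → May 31, 2178 (end of May, 31 days; 46 left).
−31 → Apr 30, 2178 (end of Apr, 30 days; 15 left).
−15 → Apr 15, 2178.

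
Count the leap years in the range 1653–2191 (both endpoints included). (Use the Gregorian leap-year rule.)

130

Multiples of 4 in [1653,2191]: 134.
Of those, multiples of 100: 5 (not leap unless ÷400).
Multiples of 400: 1.
Leap years = 134 − 5 + 1 = 130.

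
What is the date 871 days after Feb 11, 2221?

July 2, 2223

+365 (one year) → Feb 11, 2222 (506 left).
+365 (one year) → Feb 11, 2223 (141 left).
Feb has 28 days: +18 → Mar 1, 2223 (123 left).
Mar has 31 days: +31 → Apr 1, 2223 (92 left).
Apr has 30 days: +30 → May 1, 2223 (62 left).
May has 31 days: +31 → Jun 1, 2223 (31 left).
Jun has 30 days: +30 → Jul 1, 2223 (1 left).
+1 → Jul 2, 2223.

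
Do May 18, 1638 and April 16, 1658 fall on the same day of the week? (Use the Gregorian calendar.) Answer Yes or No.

Yes

From May 18, 1638 to Apr 16, 1658 is 7273 days.
7273 mod 7 = 0, so they are the same weekday.
(May 18, 1638 is a Tuesday; Apr 16, 1658 is a Tuesday.)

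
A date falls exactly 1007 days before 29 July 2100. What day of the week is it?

Jul 29, 2100 is a Thursday.
1007 mod 7 = 6, so 1007 days before a Thursday is Thursday − 6 = Friday.

Friday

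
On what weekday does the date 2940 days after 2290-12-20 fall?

Saturday

First find the weekday of Dec 20, 2290. Doomsday rule: the anchor day for the 2200s is Friday. For year 90: 90÷12 = 7 r 6, and 6÷4 = 1, so 7+6+1 = 14.
Friday + 14 ≡ Friday — that's 2290's doomsday.
In December the doomsday date is Dec 12.
Dec 20 is 8 days after Dec 12; 8 mod 7 = 1, so Friday + 1 = Saturday.
2940 mod 7 = 0, so 2940 days after a Saturday is Saturday + 0 = Saturday.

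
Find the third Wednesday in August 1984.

August 1, 1984 is a Wednesday.
The first Wednesday is therefore August 1 (same day).
The third Wednesday is 1 + 2×7 = August 15.

August 15, 1984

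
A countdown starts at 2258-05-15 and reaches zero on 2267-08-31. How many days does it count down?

May 15, 2258 → May 15, 2259: 365 days.
May 15, 2259 → May 15, 2260: 366 days (Feb 29, 2260 is in that span).
May 15, 2260 → May 15, 2261: 365 days.
May 15, 2261 → May 15, 2262: 365 days.
May 15, 2262 → May 15, 2263: 365 days.
May 15, 2263 → May 15, 2264: 366 days (Feb 29, 2264 is in that span).
May 15, 2264 → May 15, 2265: 365 days.
May 15, 2265 → May 15, 2266: 365 days.
May 15, 2266 → May 15, 2267: 365 days.
May 15, 2267 → Jun 15, 2267: 31 days (May has 31).
Jun 15, 2267 → Jul 15, 2267: 30 days (June has 30).
Jul 15, 2267 → Aug 15, 2267: 31 days (July has 31).
Aug 15, 2267 → Aug 31, 2267: 16 days.
Total: 3395 days.

3395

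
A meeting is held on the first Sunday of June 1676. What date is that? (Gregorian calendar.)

June 7, 1676

June 1, 1676 is a Monday.
The first Sunday is therefore June 7 (6 days later).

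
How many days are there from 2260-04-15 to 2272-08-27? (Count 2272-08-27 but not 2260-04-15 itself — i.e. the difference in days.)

Apr 15, 2260 → Apr 15, 2261: 365 days.
Apr 15, 2261 → Apr 15, 2262: 365 days.
Apr 15, 2262 → Apr 15, 2263: 365 days.
Apr 15, 2263 → Apr 15, 2264: 366 days (Feb 29, 2264 is in that span).
Apr 15, 2264 → Apr 15, 2265: 365 days.
Apr 15, 2265 → Apr 15, 2266: 365 days.
Apr 15, 2266 → Apr 15, 2267: 365 days.
Apr 15, 2267 → Apr 15, 2268: 366 days (Feb 29, 2268 is in that span).
Apr 15, 2268 → Apr 15, 2269: 365 days.
Apr 15, 2269 → Apr 15, 2270: 365 days.
Apr 15, 2270 → Apr 15, 2271: 365 days.
Apr 15, 2271 → Apr 15, 2272: 366 days (Feb 29, 2272 is in that span).
Apr 15, 2272 → May 15, 2272: 30 days (April has 30).
May 15, 2272 → Jun 15, 2272: 31 days (May has 31).
Jun 15, 2272 → Jul 15, 2272: 30 days (June has 30).
Jul 15, 2272 → Aug 15, 2272: 31 days (July has 31).
Aug 15, 2272 → Aug 27, 2272: 12 days.
Total: 4517 days.

4517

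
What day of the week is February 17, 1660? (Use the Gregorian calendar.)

Doomsday rule: the anchor day for the 1600s is Tuesday. For year 60: 60÷12 = 5 r 0, and 0÷4 = 0, so 5+0+0 = 5.
Tuesday + 5 ≡ Sunday — that's 1660's doomsday.
In February the doomsday date is Feb 29 (1660 is a leap year (divisible by 4)).
Feb 17 is 12 days before Feb 29; 12 mod 7 = 5, so Sunday − 5 = Tuesday.

Tuesday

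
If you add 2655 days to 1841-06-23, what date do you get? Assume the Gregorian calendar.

+365 (one year) → Jun 23, 1842 (2290 left).
+365 (one year) → Jun 23, 1843 (1925 left).
+366 (one year; includes Feb 29, 1844) → Jun 23, 1844 (1559 left).
+365 (one year) → Jun 23, 1845 (1194 left).
+365 (one year) → Jun 23, 1846 (829 left).
+365 (one year) → Jun 23, 1847 (464 left).
+366 (one year; includes Feb 29, 1848) → Jun 23, 1848 (98 left).
Jun has 30 days: +8 → Jul 1, 1848 (90 left).
Jul has 31 days: +31 → Aug 1, 1848 (59 left).
Aug has 31 days: +31 → Sep 1, 1848 (28 left).
+28 → Sep 29, 1848.

September 29, 1848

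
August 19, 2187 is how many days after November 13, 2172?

5392

Nov 13, 2172 → Nov 13, 2173: 365 days.
Nov 13, 2173 → Nov 13, 2174: 365 days.
Nov 13, 2174 → Nov 13, 2175: 365 days.
Nov 13, 2175 → Nov 13, 2176: 366 days (Feb 29, 2176 is in that span).
Nov 13, 2176 → Nov 13, 2177: 365 days.
Nov 13, 2177 → Nov 13, 2178: 365 days.
Nov 13, 2178 → Nov 13, 2179: 365 days.
Nov 13, 2179 → Nov 13, 2180: 366 days (Feb 29, 2180 is in that span).
Nov 13, 2180 → Nov 13, 2181: 365 days.
Nov 13, 2181 → Nov 13, 2182: 365 days.
Nov 13, 2182 → Nov 13, 2183: 365 days.
Nov 13, 2183 → Nov 13, 2184: 366 days (Feb 29, 2184 is in that span).
Nov 13, 2184 → Nov 13, 2185: 365 days.
Nov 13, 2185 → Nov 13, 2186: 365 days.
Nov 13, 2186 → Dec 13, 2186: 30 days (November has 30).
Dec 13, 2186 → Jan 13, 2187: 31 days (December has 31).
Jan 13, 2187 → Feb 13, 2187: 31 days (January has 31).
Feb 13, 2187 → Mar 13, 2187: 28 days (February has 28).
Mar 13, 2187 → Apr 13, 2187: 31 days (March has 31).
Apr 13, 2187 → May 13, 2187: 30 days (April has 30).
May 13, 2187 → Jun 13, 2187: 31 days (May has 31).
Jun 13, 2187 → Jul 13, 2187: 30 days (June has 30).
Jul 13, 2187 → Aug 13, 2187: 31 days (July has 31).
Aug 13, 2187 → Aug 19, 2187: 6 days.
Total: 5392 days.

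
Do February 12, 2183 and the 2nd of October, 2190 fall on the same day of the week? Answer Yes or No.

No

From Feb 12, 2183 to Oct 2, 2190 is 2789 days.
2789 mod 7 = 3, so they are different weekdays.
(Feb 12, 2183 is a Wednesday; Oct 2, 2190 is a Saturday.)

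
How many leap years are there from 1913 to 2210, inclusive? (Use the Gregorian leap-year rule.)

Multiples of 4 in [1913,2210]: 74.
Of those, multiples of 100: 3 (not leap unless ÷400).
Multiples of 400: 1.
Leap years = 74 − 3 + 1 = 72.

72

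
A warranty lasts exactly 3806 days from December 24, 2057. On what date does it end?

May 26, 2068

+365 (one year) → Dec 24, 2058 (3441 left).
+365 (one year) → Dec 24, 2059 (3076 left).
+366 (one year; includes Feb 29, 2060) → Dec 24, 2060 (2710 left).
+365 (one year) → Dec 24, 2061 (2345 left).
+365 (one year) → Dec 24, 2062 (1980 left).
+365 (one year) → Dec 24, 2063 (1615 left).
+366 (one year; includes Feb 29, 2064) → Dec 24, 2064 (1249 left).
+365 (one year) → Dec 24, 2065 (884 left).
+365 (one year) → Dec 24, 2066 (519 left).
+365 (one year) → Dec 24, 2067 (154 left).
Dec has 31 days: +8 → Jan 1, 2068 (146 left).
Jan has 31 days: +31 → Feb 1, 2068 (115 left).
Feb has 29 days: +29 → Mar 1, 2068 (86 left).
Mar has 31 days: +31 → Apr 1, 2068 (55 left).
Apr has 30 days: +30 → May 1, 2068 (25 left).
+25 → May 26, 2068.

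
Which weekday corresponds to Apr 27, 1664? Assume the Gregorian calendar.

Sunday

Doomsday rule: the anchor day for the 1600s is Tuesday. For year 64: 64÷12 = 5 r 4, and 4÷4 = 1, so 5+4+1 = 10.
Tuesday + 10 ≡ Friday — that's 1664's doomsday.
In April the doomsday date is Apr 4.
Apr 27 is 23 days after Apr 4; 23 mod 7 = 2, so Friday + 2 = Sunday.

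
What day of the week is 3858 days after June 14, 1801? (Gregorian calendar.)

Monday

First find the weekday of Jun 14, 1801. Doomsday rule: the anchor day for the 1800s is Friday. For year 01: 1÷12 = 0 r 1, and 1÷4 = 0, so 0+1+0 = 1.
Friday + 1 ≡ Saturday — that's 1801's doomsday.
In June the doomsday date is Jun 6.
Jun 14 is 8 days after Jun 6; 8 mod 7 = 1, so Saturday + 1 = Sunday.
3858 mod 7 = 1, so 3858 days after a Sunday is Sunday + 1 = Monday.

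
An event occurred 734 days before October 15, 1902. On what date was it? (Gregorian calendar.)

−365 (one year) → Oct 15, 1901 (369 left).
−15 → Sep 30, 1901 (end of Sep, 30 days; 354 left).
−30 → Aug 31, 1901 (end of Aug, 31 days; 324 left).
−31 → Jul 31, 1901 (end of Jul, 31 days; 293 left).
−31 → Jun 30, 1901 (end of Jun, 30 days; 262 left).
−30 → May 31, 1901 (end of May, 31 days; 232 left).
−31 → Apr 30, 1901 (end of Apr, 30 days; 201 left).
−30 → Mar 31, 1901 (end of Mar, 31 days; 171 left).
−31 → Feb 28, 1901 (end of Feb, 28 days; 140 left).
−28 → Jan 31, 1901 (end of Jan, 31 days; 112 left).
−31 → Dec 31, 1900 (end of Dec, 31 days; 81 left).
−31 → Nov 30, 1900 (end of Nov, 30 days; 50 left).
−30 → Oct 31, 1900 (end of Oct, 31 days; 20 left).
−20 → Oct 11, 1900.

October 11, 1900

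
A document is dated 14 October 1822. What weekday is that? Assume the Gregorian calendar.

January 1, 1822 is a Tuesday.
Jan 1, 1822 → Feb 1, 1822: 31 days (January has 31).
Feb 1, 1822 → Mar 1, 1822: 28 days (February has 28).
Mar 1, 1822 → Apr 1, 1822: 31 days (March has 31).
Apr 1, 1822 → May 1, 1822: 30 days (April has 30).
May 1, 1822 → Jun 1, 1822: 31 days (May has 31).
Jun 1, 1822 → Jul 1, 1822: 30 days (June has 30).
Jul 1, 1822 → Aug 1, 1822: 31 days (July has 31).
Aug 1, 1822 → Sep 1, 1822: 31 days (August has 31).
Sep 1, 1822 → Oct 1, 1822: 30 days (September has 30).
Oct 1, 1822 → Oct 14, 1822: 13 days.
Total: 286 days.
286 mod 7 = 6, so Tuesday + 6 = Monday.

Monday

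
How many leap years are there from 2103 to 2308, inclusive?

50

Multiples of 4 in [2103,2308]: 52.
Of those, multiples of 100: 2 (not leap unless ÷400).
Multiples of 400: 0.
Leap years = 52 − 2 + 0 = 50.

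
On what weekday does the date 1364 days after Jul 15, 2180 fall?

Jul 15, 2180 is a Saturday.
1364 mod 7 = 6, so 1364 days after a Saturday is Saturday + 6 = Friday.

Friday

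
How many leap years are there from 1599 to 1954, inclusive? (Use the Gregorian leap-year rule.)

86

Multiples of 4 in [1599,1954]: 89.
Of those, multiples of 100: 4 (not leap unless ÷400).
Multiples of 400: 1.
Leap years = 89 − 4 + 1 = 86.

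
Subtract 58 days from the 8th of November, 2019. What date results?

September 11, 2019

−8 → Oct 31, 2019 (end of Oct, 31 days; 50 left).
−31 → Sep 30, 2019 (end of Sep, 30 days; 19 left).
−19 → Sep 11, 2019.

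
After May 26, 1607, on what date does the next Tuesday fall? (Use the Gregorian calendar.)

May 29, 1607

May 26, 1607 is a Saturday.
From Saturday to the next Tuesday is 3 days.
May 26, 1607 + 3 = May 29, 1607.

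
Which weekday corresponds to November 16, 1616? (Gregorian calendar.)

Wednesday

Doomsday rule: the anchor day for the 1600s is Tuesday. For year 16: 16÷12 = 1 r 4, and 4÷4 = 1, so 1+4+1 = 6.
Tuesday + 6 ≡ Monday — that's 1616's doomsday.
In November the doomsday date is Nov 7.
Nov 16 is 9 days after Nov 7; 9 mod 7 = 2, so Monday + 2 = Wednesday.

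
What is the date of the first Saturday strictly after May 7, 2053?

May 7, 2053 is a Wednesday.
From Wednesday to the next Saturday is 3 days.
May 7, 2053 + 3 = May 10, 2053.

May 10, 2053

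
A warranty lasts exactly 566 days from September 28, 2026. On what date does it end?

April 16, 2028

+365 (one year) → Sep 28, 2027 (201 left).
Sep has 30 days: +3 → Oct 1, 2027 (198 left).
Oct has 31 days: +31 → Nov 1, 2027 (167 left).
Nov has 30 days: +30 → Dec 1, 2027 (137 left).
Dec has 31 days: +31 → Jan 1, 2028 (106 left).
Jan has 31 days: +31 → Feb 1, 2028 (75 left).
Feb has 29 days: +29 → Mar 1, 2028 (46 left).
Mar has 31 days: +31 → Apr 1, 2028 (15 left).
+15 → Apr 16, 2028.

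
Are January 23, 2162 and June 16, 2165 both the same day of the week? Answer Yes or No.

From Jan 23, 2162 to Jun 16, 2165 is 1240 days.
1240 mod 7 = 1, so they are different weekdays.
(Jan 23, 2162 is a Saturday; Jun 16, 2165 is a Sunday.)

No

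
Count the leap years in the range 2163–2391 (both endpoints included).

55

Multiples of 4 in [2163,2391]: 57.
Of those, multiples of 100: 2 (not leap unless ÷400).
Multiples of 400: 0.
Leap years = 57 − 2 + 0 = 55.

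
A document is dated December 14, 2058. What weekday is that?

Doomsday rule: the anchor day for the 2000s is Tuesday. For year 58: 58÷12 = 4 r 10, and 10÷4 = 2, so 4+10+2 = 16.
Tuesday + 16 ≡ Thursday — that's 2058's doomsday.
In December the doomsday date is Dec 12.
Dec 14 is 2 days after Dec 12; 2 mod 7 = 2, so Thursday + 2 = Saturday.

Saturday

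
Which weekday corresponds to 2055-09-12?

January 1, 2055 is a Friday.
Jan 1, 2055 → Feb 1, 2055: 31 days (January has 31).
Feb 1, 2055 → Mar 1, 2055: 28 days (February has 28).
Mar 1, 2055 → Apr 1, 2055: 31 days (March has 31).
Apr 1, 2055 → May 1, 2055: 30 days (April has 30).
May 1, 2055 → Jun 1, 2055: 31 days (May has 31).
Jun 1, 2055 → Jul 1, 2055: 30 days (June has 30).
Jul 1, 2055 → Aug 1, 2055: 31 days (July has 31).
Aug 1, 2055 → Sep 1, 2055: 31 days (August has 31).
Sep 1, 2055 → Sep 12, 2055: 11 days.
Total: 254 days.
254 mod 7 = 2, so Friday + 2 = Sunday.

Sunday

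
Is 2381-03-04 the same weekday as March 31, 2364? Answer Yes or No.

From Mar 31, 2364 to Mar 4, 2381 is 6182 days.
6182 mod 7 = 1, so they are different weekdays.
(Mar 31, 2364 is a Tuesday; Mar 4, 2381 is a Wednesday.)

No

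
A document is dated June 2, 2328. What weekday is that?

Saturday

Doomsday rule: the anchor day for the 2300s is Wednesday. For year 28: 28÷12 = 2 r 4, and 4÷4 = 1, so 2+4+1 = 7.
Wednesday + 7 ≡ Wednesday — that's 2328's doomsday.
In June the doomsday date is Jun 6.
Jun 2 is 4 days before Jun 6; 4 mod 7 = 4, so Wednesday − 4 = Saturday.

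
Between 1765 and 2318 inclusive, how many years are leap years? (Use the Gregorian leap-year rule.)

Multiples of 4 in [1765,2318]: 138.
Of those, multiples of 100: 6 (not leap unless ÷400).
Multiples of 400: 1.
Leap years = 138 − 6 + 1 = 133.

133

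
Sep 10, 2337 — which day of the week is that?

Friday

Doomsday rule: the anchor day for the 2300s is Wednesday. For year 37: 37÷12 = 3 r 1, and 1÷4 = 0, so 3+1+0 = 4.
Wednesday + 4 ≡ Sunday — that's 2337's doomsday.
In September the doomsday date is Sep 5.
Sep 10 is 5 days after Sep 5; 5 mod 7 = 5, so Sunday + 5 = Friday.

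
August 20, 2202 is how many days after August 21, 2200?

729

Aug 21, 2200 → Aug 21, 2201: 365 days.
Aug 21, 2201 → Sep 21, 2201: 31 days (August has 31).
Sep 21, 2201 → Oct 21, 2201: 30 days (September has 30).
Oct 21, 2201 → Nov 21, 2201: 31 days (October has 31).
Nov 21, 2201 → Dec 21, 2201: 30 days (November has 30).
Dec 21, 2201 → Jan 21, 2202: 31 days (December has 31).
Jan 21, 2202 → Feb 21, 2202: 31 days (January has 31).
Feb 21, 2202 → Mar 21, 2202: 28 days (February has 28).
Mar 21, 2202 → Apr 21, 2202: 31 days (March has 31).
Apr 21, 2202 → May 21, 2202: 30 days (April has 30).
May 21, 2202 → Jun 21, 2202: 31 days (May has 31).
Jun 21, 2202 → Jul 21, 2202: 30 days (June has 30).
Jul 21, 2202 → Aug 20, 2202: 30 days.
Total: 729 days.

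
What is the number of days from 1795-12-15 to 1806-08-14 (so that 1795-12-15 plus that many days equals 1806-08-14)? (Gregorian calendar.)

Dec 15, 1795 → Dec 15, 1796: 366 days (Feb 29, 1796 is in that span).
Dec 15, 1796 → Dec 15, 1797: 365 days.
Dec 15, 1797 → Dec 15, 1798: 365 days.
Dec 15, 1798 → Dec 15, 1799: 365 days.
Dec 15, 1799 → Dec 15, 1800: 365 days.
Dec 15, 1800 → Dec 15, 1801: 365 days.
Dec 15, 1801 → Dec 15, 1802: 365 days.
Dec 15, 1802 → Dec 15, 1803: 365 days.
Dec 15, 1803 → Dec 15, 1804: 366 days (Feb 29, 1804 is in that span).
Dec 15, 1804 → Dec 15, 1805: 365 days.
Dec 15, 1805 → Jan 15, 1806: 31 days (December has 31).
Jan 15, 1806 → Feb 15, 1806: 31 days (January has 31).
Feb 15, 1806 → Mar 15, 1806: 28 days (February has 28).
Mar 15, 1806 → Apr 15, 1806: 31 days (March has 31).
Apr 15, 1806 → May 15, 1806: 30 days (April has 30).
May 15, 1806 → Jun 15, 1806: 31 days (May has 31).
Jun 15, 1806 → Jul 15, 1806: 30 days (June has 30).
Jul 15, 1806 → Aug 14, 1806: 30 days.
Total: 3894 days.

3894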